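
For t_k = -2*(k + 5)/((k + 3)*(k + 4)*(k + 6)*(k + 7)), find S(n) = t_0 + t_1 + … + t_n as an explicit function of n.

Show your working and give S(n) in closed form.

S(n) = (-n**2 - 11*n - 10)/(18*(n**2 + 11*n + 28))

Step 1: r(k) = (k + 3)*(k + 6)**2/((k + 5)**2*(k + 8)).
Take A(k)=k + 3, B(k)=k + 8, C(k)=k**2 + 10*k + 25.
Key eq: (k + 3)·f(k+1) = (k + 7)·f(k) + (k**2 + 10*k + 25).
Degrees (1,1,2) ⇒ d ≤ 4.
Solve for f: f(k) = k*(k + 4)*(k + 5)*(k + 9)/36 (degree 4 ≤ 4).
Then R = B(k−1)f/C = k*(k + 4)*(k + 7)*(k + 9)/(36*(k + 5)), so s_k = R(k)·t_k = k*(-k - 9)/(18*(k**2 + 9*k + 18)).
Δs = 2*(-k - 5)/(k**4 + 20*k**3 + 145*k**2 + 450*k + 504), as required.
Evaluate: s_(n+1) = (-n**2 - 11*n - 10)/(18*(n**2 + 11*n + 28)); subtract s_(0) = 0 ⇒ S(n) = (-n**2 - 11*n - 10)/(18*(n**2 + 11*n + 28)).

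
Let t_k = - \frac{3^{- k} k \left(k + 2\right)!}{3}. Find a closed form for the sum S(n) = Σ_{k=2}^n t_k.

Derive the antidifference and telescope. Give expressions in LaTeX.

S(n) = \frac{8}{3} - \frac{3^{- n} \left(n + 3\right)!}{3}

The ratio is (k + 1)*(k + 3)/(3*k).
Factor: A=k/3 + 1; B=1; C=k.
Solve (k/3 + 1)·f(k+1) − (1)·f(k) = k.
Degrees (1,0,1) ⇒ d ≤ 0.
A polynomial solution: f(k) = 3.
R(k) = B(k−1)·f(k)/C(k) = 3/k; s_k = R·t_k = -factorial(k + 2)/3**k.
s_(k+1) − s_k = -k*factorial(k + 2)/(3*3**k) = t_k.
Evaluate: s_(n+1) = -3**(-n - 1)*factorial(n + 3); subtract s_(2) = -8/3 ⇒ S(n) = 8/3 - factorial(n + 3)/(3*3**n).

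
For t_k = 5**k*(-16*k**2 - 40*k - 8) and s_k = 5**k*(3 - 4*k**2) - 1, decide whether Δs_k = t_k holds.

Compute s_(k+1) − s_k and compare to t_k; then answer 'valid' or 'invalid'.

s_(k+1) = 5**(k + 1)*(3 - 4*(k + 1)**2) - 1
s_(k+1) − s_k = 4*5**k*(k**2 - 5*(k + 1)**2 + 3)
(s_(k+1) − s_k) − t_k = 0

valid (s_(k+1) − s_k reduces to t_k)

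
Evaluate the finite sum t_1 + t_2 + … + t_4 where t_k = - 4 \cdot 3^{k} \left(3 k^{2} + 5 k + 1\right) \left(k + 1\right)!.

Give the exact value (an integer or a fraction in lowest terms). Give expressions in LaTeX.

Σ = -2799360

The ratio is 3*(3*k**3 + 17*k**2 + 31*k + 18)/(3*k**2 + 5*k + 1).
A = 3*k + 6, B = 1, C = k**2 + 5*k/3 + 1/3.
f must satisfy (3*k + 6)·f(k+1) − (1)·f(k) = k**2 + 5*k/3 + 1/3.
Degrees (1,0,2) ⇒ d ≤ 1.
Solve for f: f(k) = (k - 1)/3 (degree 1 ≤ 1).
Get s_k = R·t_k = -4*3**k*(k - 1)*factorial(k + 1) with R(k) = B(k−1)f(k)/C(k) = (k - 1)/(3*k**2 + 5*k + 1).
Verify: -4*3**k*(3*k**2 + 5*k + 1)*factorial(k + 1) matches t_k.
Σ_(k=1)^(4) t_k = s_(5) − s_(1) = -2799360 − (0) = -2799360.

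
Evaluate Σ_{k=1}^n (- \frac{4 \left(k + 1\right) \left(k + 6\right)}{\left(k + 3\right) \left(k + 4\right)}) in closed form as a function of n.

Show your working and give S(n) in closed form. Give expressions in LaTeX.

Ratio r(k) = (k + 2)*(k + 3)*(k + 7)/((k + 1)*(k + 5)*(k + 6)).
Factor: A=k + 3; B=k + 5; C=k**2 + 7*k + 6.
Need (k + 3)·f(k+1) − (k + 4)·f(k) = k**2 + 7*k + 6.
d = 2 from the (1,1,2) case.
Solve for f: f(k) = k*(k + 1) (degree 2 ≤ 2).
R(k) = B(k−1)·f(k)/C(k) = k*(k + 4)/(k + 6); s_k = R·t_k = 4*k*(-k - 1)/(k + 3).
s_(k+1) − s_k = 4*(-k**2 - 7*k - 6)/(k**2 + 7*k + 12) = t_k.
Evaluate: s_(n+1) = 4*(-n**2 - 3*n - 2)/(n + 4); subtract s_(1) = -2 ⇒ S(n) = 2*n*(-2*n - 5)/(n + 4).

S(n) = \frac{2 n \left(- 2 n - 5\right)}{n + 4}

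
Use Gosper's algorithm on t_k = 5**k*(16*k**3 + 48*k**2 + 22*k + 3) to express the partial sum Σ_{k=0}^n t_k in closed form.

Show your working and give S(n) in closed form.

S(n) = 20*5**n*n**3 + 45*5**n*n**2 + 20*5**n*n + 5*5**n - 2

r(k) = 5*(16*k**3 + 96*k**2 + 166*k + 89)/(16*k**3 + 48*k**2 + 22*k + 3) after simplifying.
So A=5 and B=1, with C=k**3 + 3*k**2 + 11*k/8 + 3/16.
Key eq: (5)·f(k+1) = (1)·f(k) + (k**3 + 3*k**2 + 11*k/8 + 3/16).
Degrees (0,0,3) ⇒ d ≤ 3.
Match coefficients ⇒ f(k) = (4*k**3 - 3*k**2 - 2*k + 2)/16.
Then R = B(k−1)f/C = (4*k**3 - 3*k**2 - 2*k + 2)/(16*k**3 + 48*k**2 + 22*k + 3), so s_k = R(k)·t_k = 5**k*(4*k**3 - 3*k**2 - 2*k + 2).
s_(k+1) − s_k = 5**k*(16*k**3 + 48*k**2 + 22*k + 3) = t_k.
Evaluate: s_(n+1) = 5**(n + 1)*(4*n**3 + 9*n**2 + 4*n + 1); subtract s_(0) = 2 ⇒ S(n) = 20*5**n*n**3 + 45*5**n*n**2 + 20*5**n*n + 5*5**n - 2.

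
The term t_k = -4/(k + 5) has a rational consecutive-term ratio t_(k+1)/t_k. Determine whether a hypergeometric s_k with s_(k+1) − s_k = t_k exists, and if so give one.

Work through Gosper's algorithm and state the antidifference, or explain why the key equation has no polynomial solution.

no hypergeometric antidifference exists

Ratio r(k) = (k + 5)/(k + 6).
Normal form (A,B,C) = (k + 5, k + 6, 1).
Key eq: (k + 5)·f(k+1) = (k + 5)·f(k) + (1).
Bound: deg f ≤ 0.
Generic f = c0 gives residual -1; -1 = 0 cannot hold, so t_k is not Gosper-summable.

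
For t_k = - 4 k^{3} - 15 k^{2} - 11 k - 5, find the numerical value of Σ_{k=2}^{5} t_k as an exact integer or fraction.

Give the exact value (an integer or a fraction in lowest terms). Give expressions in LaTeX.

Σ = -1880

r(k) = (4*k**3 + 27*k**2 + 53*k + 35)/(4*k**3 + 15*k**2 + 11*k + 5) after simplifying.
A = 1, B = 1, C = k**3 + 15*k**2/4 + 11*k/4 + 5/4.
Need (1)·f(k+1) − (1)·f(k) = k**3 + 15*k**2/4 + 11*k/4 + 5/4.
Degrees (0,0,3) ⇒ d ≤ 4.
Match coefficients ⇒ f(k) = k*(k**3 + 3*k**2 - k + 2)/4.
So s_k = (B(k−1)f/C)·t_k = (k*(k**3 + 3*k**2 - k + 2)/(4*k**3 + 15*k**2 + 11*k + 5))·t_k = k*(-k**3 - 3*k**2 + k - 2).
s_(k+1) − s_k = -4*k**3 - 15*k**2 - 11*k - 5 = t_k.
Telescoping: Σ = s_(6) − s_(2) = -1920 − (-40) = -1880.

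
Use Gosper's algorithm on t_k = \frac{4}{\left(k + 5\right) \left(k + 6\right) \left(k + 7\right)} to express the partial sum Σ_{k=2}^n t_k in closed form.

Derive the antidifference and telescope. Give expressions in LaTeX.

Ratio r(k) = (k + 5)/(k + 8).
A = k + 5, B = k + 8, C = 1.
Key eq: (k + 5)·f(k+1) = (k + 7)·f(k) + (1).
d = 2 from the (1,1,0) case.
A polynomial solution: f(k) = k*(k + 11)/60.
Certificate R = B(k−1)f/C = k*(k + 7)*(k + 11)/60 gives s_k = k*(k + 11)/(15*(k + 5)*(k + 6)).
Verify: 4/(k**3 + 18*k**2 + 107*k + 210) matches t_k.
Σ_(k=2)^n t_k = s_(n+1) − s_(2) = ((n**2 + 13*n + 12)/(15*(n**2 + 13*n + 42))) − (13/420), i.e. (n**2 + 13*n - 14)/(28*(n**2 + 13*n + 42)).

S(n) = \frac{n^{2} + 13 n - 14}{28 \left(n^{2} + 13 n + 42\right)}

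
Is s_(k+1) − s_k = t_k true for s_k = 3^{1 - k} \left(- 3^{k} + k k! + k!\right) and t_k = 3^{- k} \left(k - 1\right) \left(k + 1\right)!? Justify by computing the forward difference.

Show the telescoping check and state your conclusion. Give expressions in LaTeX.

s_(k+1) = (-3**(k + 1) + k**2*factorial(k) + 3*k*factorial(k) + 2*factorial(k))/3**k
s_(k+1) − s_k = (k - 1)*factorial(k + 1)/3**k
(s_(k+1) − s_k) − t_k = 0

Valid: the claim telescopes to t_k.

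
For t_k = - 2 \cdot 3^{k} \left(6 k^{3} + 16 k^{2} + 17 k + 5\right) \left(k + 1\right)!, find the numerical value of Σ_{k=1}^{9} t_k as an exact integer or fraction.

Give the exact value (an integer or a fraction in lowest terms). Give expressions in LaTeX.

Σ = -853251058598388

Step 1: r(k) = 3*(6*k**4 + 46*k**3 + 135*k**2 + 178*k + 88)/(6*k**3 + 16*k**2 + 17*k + 5).
Take A(k)=3*k + 6, B(k)=1, C(k)=k**3 + 8*k**2/3 + 17*k/6 + 5/6.
Set up (3*k + 6)·f(k+1) − (1)·f(k) − (k**3 + 8*k**2/3 + 17*k/6 + 5/6) = 0.
Degrees (1,0,3) ⇒ d ≤ 2.
Solve for f: f(k) = (2*k**2 - 2*k + 1)/6 (degree 2 ≤ 2).
Certificate R = B(k−1)f/C = (2*k**2 - 2*k + 1)/(6*k**3 + 16*k**2 + 17*k + 5) gives s_k = -2*3**k*(2*k**2 - 2*k + 1)*factorial(k + 1).
Verify: -2*3**k*(6*k**3 + 16*k**2 + 17*k + 5)*factorial(k + 1) matches t_k.
Telescoping: Σ = s_(10) − s_(1) = -853251058598400 − (-12) = -853251058598388.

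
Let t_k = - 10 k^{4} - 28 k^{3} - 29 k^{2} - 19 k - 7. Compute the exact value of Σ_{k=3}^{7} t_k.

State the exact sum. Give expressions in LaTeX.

Σ = -72715

Compute t_(k+1)/t_k: get (10*k**4 + 68*k**3 + 173*k**2 + 201*k + 93)/(10*k**4 + 28*k**3 + 29*k**2 + 19*k + 7).
Factor: A=1; B=1; C=k**4 + 14*k**3/5 + 29*k**2/10 + 19*k/10 + 7/10.
f must satisfy (1)·f(k+1) − (1)·f(k) = k**4 + 14*k**3/5 + 29*k**2/10 + 19*k/10 + 7/10.
deg f ≤ 5 (via 0,0,4).
Solve for f: f(k) = k*(2*k**4 + 2*k**3 - k**2 + 2*k + 2)/10 (degree 5 ≤ 5).
R(k) = B(k−1)·f(k)/C(k) = k*(2*k**4 + 2*k**3 - k**2 + 2*k + 2)/(10*k**4 + 28*k**3 + 29*k**2 + 19*k + 7); s_k = R·t_k = k*(-2*k**4 - 2*k**3 + k**2 - 2*k - 2).
s_(k+1) − s_k = -10*k**4 - 28*k**3 - 29*k**2 - 19*k - 7 = t_k.
Sum = s_(8) − s_(3); s_(8) = -73360, s_(3) = -645 ⇒ -72715.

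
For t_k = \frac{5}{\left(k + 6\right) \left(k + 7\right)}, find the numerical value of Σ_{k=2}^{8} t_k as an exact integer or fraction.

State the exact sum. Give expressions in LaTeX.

r(k) = (k + 6)/(k + 8) after simplifying.
Normal form (A,B,C) = (k + 6, k + 8, 1).
Need (k + 6)·f(k+1) − (k + 7)·f(k) = 1.
d = 1 from the (1,1,0) case.
Solve for f: f(k) = k/6 (degree 1 ≤ 1).
Certificate R = B(k−1)f/C = k*(k + 7)/6 gives s_k = 5*k/(6*(k + 6)).
Check: Δs_k = 5/(k**2 + 13*k + 42). ✓
Evaluate s at k=9 and k=2: 1/2 and 5/24; difference 7/24.

Σ = 7/24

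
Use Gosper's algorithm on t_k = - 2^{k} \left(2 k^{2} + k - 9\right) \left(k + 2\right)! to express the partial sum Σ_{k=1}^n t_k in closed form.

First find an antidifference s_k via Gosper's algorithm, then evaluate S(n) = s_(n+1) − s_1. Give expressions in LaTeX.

Compute t_(k+1)/t_k: get 2*(k + 3)*(k + 2*(k + 1)**2 - 8)/(2*k**2 + k - 9).
Factor: A=2*k + 6; B=1; C=k**2 + k/2 - 9/2.
Need (2*k + 6)·f(k+1) − (1)·f(k) = k**2 + k/2 - 9/2.
Degrees (1,0,2) ⇒ d ≤ 1.
Solve for f: f(k) = (k - 3)/2 (degree 1 ≤ 1).
Then R = B(k−1)f/C = (k - 3)/(2*k**2 + k - 9), so s_k = R(k)·t_k = -2**k*(k - 3)*factorial(k + 2).
s_(k+1) − s_k = -2**k*(2*k**2 + k - 9)*factorial(k + 2) = t_k.
Σ_(k=1)^n t_k = s_(n+1) − s_(1) = (-2**(n + 1)*(n - 2)*factorial(n + 3)) − (24), i.e. -2*2**n*n*factorial(n + 3) + 4*2**n*factorial(n + 3) - 24.

S(n) = - 2 \cdot 2^{n} n \left(n + 3\right)! + 4 \cdot 2^{n} \left(n + 3\right)! - 24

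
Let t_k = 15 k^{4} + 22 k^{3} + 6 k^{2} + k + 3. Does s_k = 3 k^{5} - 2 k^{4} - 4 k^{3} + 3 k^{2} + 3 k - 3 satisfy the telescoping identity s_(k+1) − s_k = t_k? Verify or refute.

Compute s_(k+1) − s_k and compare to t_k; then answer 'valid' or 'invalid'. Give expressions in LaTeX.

Valid: the claim telescopes to t_k.

s_(k+1) = k*(3*k**4 + 13*k**3 + 18*k**2 + 9*k + 4)
s_(k+1) − s_k = 15*k**4 + 22*k**3 + 6*k**2 + k + 3
(s_(k+1) − s_k) − t_k = 0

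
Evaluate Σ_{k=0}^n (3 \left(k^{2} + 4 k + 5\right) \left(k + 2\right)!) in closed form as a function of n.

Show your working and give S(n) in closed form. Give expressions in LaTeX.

Ratio r(k) = (k + 3)*(4*k + (k + 1)**2 + 9)/(k**2 + 4*k + 5).
Take A(k)=k + 3, B(k)=1, C(k)=k**2 + 4*k + 5.
Solve (k + 3)·f(k+1) − (1)·f(k) = k**2 + 4*k + 5.
Degrees (1,0,2) ⇒ d ≤ 1.
Coefficient equations give f(k) = k + 1.
Then R = B(k−1)f/C = (k + 1)/(k**2 + 4*k + 5), so s_k = R(k)·t_k = 3*(k + 1)*factorial(k + 2).
Δs = 3*(k**2 + 4*k + 5)*factorial(k + 2), as required.
Evaluate: s_(n+1) = 3*(n + 2)*factorial(n + 3); subtract s_(0) = 6 ⇒ S(n) = 3*n*factorial(n + 3) + 6*factorial(n + 3) - 6.

S(n) = 3 n \left(n + 3\right)! + 6 \left(n + 3\right)! - 6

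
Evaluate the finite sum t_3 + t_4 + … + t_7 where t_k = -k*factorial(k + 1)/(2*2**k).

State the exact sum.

r(k) = (k + 1)*(k + 2)/(2*k) after simplifying.
Normal form (A,B,C) = (k/2 + 1, 1, k).
Set up (k/2 + 1)·f(k+1) − (1)·f(k) − (k) = 0.
d = 0 from the (1,0,1) case.
A polynomial solution: f(k) = 2.
Then R = B(k−1)f/C = 2/k, so s_k = R(k)·t_k = -factorial(k + 1)/2**k.
Check: Δs_k = -k*factorial(k + 1)/(2*2**k). ✓
Evaluate s at k=8 and k=3: -2835/2 and -3; difference -2829/2.

Σ = -2829/2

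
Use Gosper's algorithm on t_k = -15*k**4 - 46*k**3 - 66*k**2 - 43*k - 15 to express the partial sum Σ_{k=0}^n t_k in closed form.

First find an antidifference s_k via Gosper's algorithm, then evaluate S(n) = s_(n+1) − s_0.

t_(k+1)/t_k = (15*k**4 + 106*k**3 + 294*k**2 + 373*k + 185)/(15*k**4 + 46*k**3 + 66*k**2 + 43*k + 15).
Factor: A=1; B=1; C=k**4 + 46*k**3/15 + 22*k**2/5 + 43*k/15 + 1.
Need (1)·f(k+1) − (1)·f(k) = k**4 + 46*k**3/15 + 22*k**2/5 + 43*k/15 + 1.
d = 5 from the (0,0,4) case.
Coefficient equations give f(k) = k*(k**2 + 2*k + 2)*(3*k**2 - 2*k + 2)/15.
Then R = B(k−1)f/C = k*(k**2 + 2*k + 2)*(3*k**2 - 2*k + 2)/(15*k**4 + 46*k**3 + 66*k**2 + 43*k + 15), so s_k = R(k)·t_k = k*(-3*k**4 - 4*k**3 - 4*k**2 - 4).
Check: Δs_k = -15*k**4 - 46*k**3 - 66*k**2 - 43*k - 15. ✓
Evaluate: s_(n+1) = -3*n**5 - 19*n**4 - 50*n**3 - 66*n**2 - 47*n - 15; subtract s_(0) = 0 ⇒ S(n) = -3*n**5 - 19*n**4 - 50*n**3 - 66*n**2 - 47*n - 15.

S(n) = -3*n**5 - 19*n**4 - 50*n**3 - 66*n**2 - 47*n - 15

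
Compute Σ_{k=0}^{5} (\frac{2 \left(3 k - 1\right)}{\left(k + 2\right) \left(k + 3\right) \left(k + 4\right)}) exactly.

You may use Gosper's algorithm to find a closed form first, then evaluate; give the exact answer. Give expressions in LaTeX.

r(k) = (k + 2)*(3*k + 2)/((k + 5)*(3*k - 1)) after simplifying.
Normal form (A,B,C) = (k + 2, k + 5, k - 1/3).
f must satisfy (k + 2)·f(k+1) − (k + 4)·f(k) = k - 1/3.
From deg A=1, deg B=1, deg C=1: d=2.
Match coefficients ⇒ f(k) = k*(5*k - 11)/36.
Then R = B(k−1)f/C = k*(k + 4)*(5*k - 11)/(12*(3*k - 1)), so s_k = R(k)·t_k = k*(5*k - 11)/(6*(k + 2)*(k + 3)).
Check: Δs_k = 2*(3*k - 1)/(k**3 + 9*k**2 + 26*k + 24). ✓
Telescoping: Σ = s_(6) − s_(0) = 19/72 − (0) = 19/72.

Σ = 19/72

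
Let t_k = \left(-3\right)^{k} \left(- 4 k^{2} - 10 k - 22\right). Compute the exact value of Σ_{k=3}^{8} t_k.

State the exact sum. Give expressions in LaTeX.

Σ = -1849770

r(k) = 3*(-2*k**2 - 9*k - 18)/(2*k**2 + 5*k + 11) after simplifying.
Take A(k)=-3, B(k)=1, C(k)=k**2 + 5*k/2 + 11/2.
Solve (-3)·f(k+1) − (1)·f(k) = k**2 + 5*k/2 + 11/2.
From deg A=0, deg B=0, deg C=2: d=2.
Solve for f: f(k) = -(k**2 + k + 4)/4 (degree 2 ≤ 2).
Get s_k = R·t_k = (-3)**k*(k**2 + k + 4) with R(k) = B(k−1)f(k)/C(k) = -(k**2 + k + 4)/(2*(2*k**2 + 5*k + 11)).
Check: Δs_k = (-3)**k*(-4*k**2 - 10*k - 22). ✓
Σ_(k=3)^(8) t_k = s_(9) − s_(3) = -1850202 − (-432) = -1849770.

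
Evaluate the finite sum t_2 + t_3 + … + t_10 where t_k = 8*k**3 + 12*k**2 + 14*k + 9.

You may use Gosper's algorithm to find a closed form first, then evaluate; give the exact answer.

Σ = 29637

r(k) = (8*k**3 + 36*k**2 + 62*k + 43)/(8*k**3 + 12*k**2 + 14*k + 9) after simplifying.
Take A(k)=1, B(k)=1, C(k)=k**3 + 3*k**2/2 + 7*k/4 + 9/8.
f must satisfy (1)·f(k+1) − (1)·f(k) = k**3 + 3*k**2/2 + 7*k/4 + 9/8.
deg f ≤ 4 (via 0,0,3).
Solve for f: f(k) = k*(2*k**3 + 3*k + 4)/8 (degree 4 ≤ 4).
Certificate R = B(k−1)f/C = k*(2*k**3 + 3*k + 4)/(8*k**3 + 12*k**2 + 14*k + 9) gives s_k = k*(2*k**3 + 3*k + 4).
s_(k+1) − s_k = 8*k**3 + 12*k**2 + 14*k + 9 = t_k.
Σ_(k=2)^(10) t_k = s_(11) − s_(2) = 29689 − (52) = 29637.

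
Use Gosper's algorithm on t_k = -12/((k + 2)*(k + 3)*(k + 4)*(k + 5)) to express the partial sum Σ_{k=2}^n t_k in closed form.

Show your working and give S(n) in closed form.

S(n) = (-n**3 - 12*n**2 - 47*n + 60)/(30*(n**3 + 12*n**2 + 47*n + 60))

The ratio is (k + 2)/(k + 6).
Normal form (A,B,C) = (k + 2, k + 6, 1).
f must satisfy (k + 2)·f(k+1) − (k + 5)·f(k) = 1.
Degrees (1,1,0) ⇒ d ≤ 3.
Coefficient equations give f(k) = k*(k**2 + 9*k + 26)/72.
Certificate R = B(k−1)f/C = k*(k + 5)*(k**2 + 9*k + 26)/72 gives s_k = k*(-k**2 - 9*k - 26)/(6*(k + 2)*(k + 3)*(k + 4)).
s_(k+1) − s_k = -12/(k**4 + 14*k**3 + 71*k**2 + 154*k + 120) = t_k.
Telescope: S(n) = s_(n+1) − s_(2) = (-n**3 - 12*n**2 - 47*n - 36)/(6*(n**3 + 12*n**2 + 47*n + 60)) − (-2/15) = (-n**3 - 12*n**2 - 47*n + 60)/(30*(n**3 + 12*n**2 + 47*n + 60)).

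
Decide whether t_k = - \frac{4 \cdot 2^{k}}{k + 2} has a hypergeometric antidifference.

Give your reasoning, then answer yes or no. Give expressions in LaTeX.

No — negative degree bound, so no certificate f.

The ratio is 2*(k + 2)/(k + 3).
So A=2*k + 4 and B=k + 3, with C=1.
Set up (2*k + 4)·f(k+1) − (k + 2)·f(k) − (1) = 0.
From deg A=1, deg B=1, deg C=0: d=-1.
deg f ≤ -1 is impossible — no certificate.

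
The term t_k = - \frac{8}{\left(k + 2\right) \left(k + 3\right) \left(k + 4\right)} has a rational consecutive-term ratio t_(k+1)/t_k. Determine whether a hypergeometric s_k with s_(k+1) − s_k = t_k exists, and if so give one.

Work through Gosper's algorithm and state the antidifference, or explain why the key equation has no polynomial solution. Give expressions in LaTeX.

Compute t_(k+1)/t_k: get (k + 2)/(k + 5).
A = k + 2, B = k + 5, C = 1.
Solve (k + 2)·f(k+1) − (k + 4)·f(k) = 1.
deg f ≤ 2 (via 1,1,0).
Solve for f: f(k) = k*(k + 5)/12 (degree 2 ≤ 2).
Certificate R = B(k−1)f/C = k*(k + 4)*(k + 5)/12 gives s_k = 2*k*(-k - 5)/(3*(k + 2)*(k + 3)).
Check: Δs_k = -8/(k**3 + 9*k**2 + 26*k + 24). ✓

s_k = \frac{2 k \left(- k - 5\right)}{3 \left(k + 2\right) \left(k + 3\right)}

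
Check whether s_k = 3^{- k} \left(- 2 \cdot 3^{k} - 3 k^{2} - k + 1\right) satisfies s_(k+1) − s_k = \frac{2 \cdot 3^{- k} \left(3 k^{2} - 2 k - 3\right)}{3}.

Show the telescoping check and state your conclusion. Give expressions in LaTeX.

Valid: the claim telescopes to t_k.

s_(k+1) = -2 - k/(3*3**k) - (k + 1)**2/3**k
s_(k+1) − s_k = 2*(3*k**2 - 2*k - 3)/(3*3**k)
(s_(k+1) − s_k) − t_k = 0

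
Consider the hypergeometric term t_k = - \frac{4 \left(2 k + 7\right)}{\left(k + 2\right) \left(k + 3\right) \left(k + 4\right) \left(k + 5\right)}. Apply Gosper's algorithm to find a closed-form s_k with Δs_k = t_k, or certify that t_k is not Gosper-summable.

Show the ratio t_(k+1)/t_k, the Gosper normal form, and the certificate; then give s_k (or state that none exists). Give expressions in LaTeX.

s_k = \frac{k \left(- k - 6\right)}{2 \left(k^{2} + 6 k + 8\right)}

Compute t_(k+1)/t_k: get (k + 2)*(2*k + 9)/((k + 6)*(2*k + 7)).
Gosper form: A/B · C(k+1)/C(k) with A=k + 2, B=k + 6, C=k + 7/2.
Need (k + 2)·f(k+1) − (k + 5)·f(k) = k + 7/2.
deg f ≤ 3 (via 1,1,1).
Coefficient equations give f(k) = k*(k + 3)*(k + 6)/16.
Certificate R = B(k−1)f/C = k*(k + 3)*(k + 5)*(k + 6)/(8*(2*k + 7)) gives s_k = k*(-k - 6)/(2*(k**2 + 6*k + 8)).
s_(k+1) − s_k = 4*(-2*k - 7)/(k**4 + 14*k**3 + 71*k**2 + 154*k + 120) = t_k.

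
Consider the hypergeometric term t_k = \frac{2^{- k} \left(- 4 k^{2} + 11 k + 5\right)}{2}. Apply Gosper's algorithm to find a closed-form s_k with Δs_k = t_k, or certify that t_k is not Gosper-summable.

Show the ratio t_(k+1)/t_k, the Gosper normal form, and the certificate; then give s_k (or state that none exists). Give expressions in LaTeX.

t_(k+1)/t_k = (4*k**2 - 3*k - 12)/(2*(4*k**2 - 11*k - 5)).
Normal form (A,B,C) = (1/2, 1, k**2 - 11*k/4 - 5/4).
Set up (1/2)·f(k+1) − (1)·f(k) − (k**2 - 11*k/4 - 5/4) = 0.
d = 2 from the (0,0,2) case.
A polynomial solution: f(k) = -(4*k**2 - 3*k - 4)/2.
Certificate R = B(k−1)f/C = -2*(4*k**2 - 3*k - 4)/(4*k**2 - 11*k - 5) gives s_k = (4*k**2 - 3*k - 4)/2**k.
Verify: (-4*k**2 + 11*k + 5)/(2*2**k) matches t_k.

s_k = 2^{- k} \left(4 k^{2} - 3 k - 4\right)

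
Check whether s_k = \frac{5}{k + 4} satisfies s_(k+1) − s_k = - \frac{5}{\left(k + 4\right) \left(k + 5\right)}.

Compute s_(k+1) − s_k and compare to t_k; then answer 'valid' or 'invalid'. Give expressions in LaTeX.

s_(k+1) = 5/(k + 5)
s_(k+1) − s_k = -5/((k + 4)*(k + 5))
(s_(k+1) − s_k) − t_k = 0

valid; difference matches t_k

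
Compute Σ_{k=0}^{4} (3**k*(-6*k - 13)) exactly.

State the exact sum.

Σ = -4129

Compute t_(k+1)/t_k: get 3*(6*k + 19)/(6*k + 13).
A = 3, B = 1, C = k + 13/6.
Key eq: (3)·f(k+1) = (1)·f(k) + (k + 13/6).
deg f ≤ 1 (via 0,0,1).
A polynomial solution: f(k) = (3*k + 2)/6.
R(k) = B(k−1)·f(k)/C(k) = (3*k + 2)/(6*k + 13); s_k = R·t_k = 3**k*(-3*k - 2).
Verify: 3**k*(-6*k - 13) matches t_k.
Σ_(k=0)^(4) t_k = s_(5) − s_(0) = -4131 − (-2) = -4129.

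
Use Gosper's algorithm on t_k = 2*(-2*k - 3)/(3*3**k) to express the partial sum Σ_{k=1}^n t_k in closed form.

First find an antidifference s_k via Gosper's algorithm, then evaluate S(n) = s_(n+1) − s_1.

The ratio is (2*k + 5)/(3*(2*k + 3)).
Gosper form: A/B · C(k+1)/C(k) with A=1/3, B=1, C=k + 3/2.
Set up (1/3)·f(k+1) − (1)·f(k) − (k + 3/2) = 0.
deg f ≤ 1 (via 0,0,1).
Solving with deg f ≤ 1: f(k) = -3*(k + 2)/2.
So s_k = (B(k−1)f/C)·t_k = (-3*(k + 2)/(2*k + 3))·t_k = 2*(k + 2)/3**k.
Check: Δs_k = 2*(-2*k - 3)/(3*3**k). ✓
Telescope: S(n) = s_(n+1) − s_(1) = 2*3**(-n - 1)*(n + 3) − (2) = 2*(-3*3**n + n + 3)/(3*3**n).

S(n) = 2*(-3*3**n + n + 3)/(3*3**n)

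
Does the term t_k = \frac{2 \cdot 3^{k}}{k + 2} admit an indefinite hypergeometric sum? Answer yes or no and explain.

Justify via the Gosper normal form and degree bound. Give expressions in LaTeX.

Ratio r(k) = 3*(k + 2)/(k + 3).
So A=3*k + 6 and B=k + 3, with C=1.
Set up (3*k + 6)·f(k+1) − (k + 2)·f(k) − (1) = 0.
d = -1 from the (1,1,0) case.
Bound -1 < 0, so the key equation has no polynomial solution.

No — t_k has no hypergeometric antidifference.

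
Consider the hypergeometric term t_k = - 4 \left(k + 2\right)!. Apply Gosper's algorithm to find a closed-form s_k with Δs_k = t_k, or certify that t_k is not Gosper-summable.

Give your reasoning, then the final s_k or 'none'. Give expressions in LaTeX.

none — t_k is not Gosper-summable

t_(k+1)/t_k = k + 3.
Take A(k)=k + 3, B(k)=1, C(k)=1.
Key eq: (k + 3)·f(k+1) = (1)·f(k) + (1).
Bound: deg f ≤ -1.
Negative degree bound (-1): no f exists, t_k not Gosper-summable.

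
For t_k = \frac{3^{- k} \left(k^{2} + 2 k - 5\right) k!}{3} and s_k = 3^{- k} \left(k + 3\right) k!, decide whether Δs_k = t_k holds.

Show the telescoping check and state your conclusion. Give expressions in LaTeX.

valid (s_(k+1) − s_k reduces to t_k)

s_(k+1) = (k + 4)*factorial(k + 1)/(3*3**k)
s_(k+1) − s_k = (k**2 + 2*k - 5)*factorial(k)/(3*3**k)
(s_(k+1) − s_k) − t_k = 0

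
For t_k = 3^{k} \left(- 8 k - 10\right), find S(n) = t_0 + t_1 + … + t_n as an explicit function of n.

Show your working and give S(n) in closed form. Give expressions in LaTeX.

r(k) = 3*(4*k + 9)/(4*k + 5) after simplifying.
Factor: A=3; B=1; C=k + 5/4.
f must satisfy (3)·f(k+1) − (1)·f(k) = k + 5/4.
From deg A=0, deg B=0, deg C=1: d=1.
Match coefficients ⇒ f(k) = (4*k - 1)/8.
R(k) = B(k−1)·f(k)/C(k) = (4*k - 1)/(2*(4*k + 5)); s_k = R·t_k = 3**k*(1 - 4*k).
Δs = 3**k*(-8*k - 10), as required.
Evaluate: s_(n+1) = 3**(n + 1)*(-4*n - 3); subtract s_(0) = 1 ⇒ S(n) = -12*3**n*n - 9*3**n - 1.

S(n) = - 12 \cdot 3^{n} n - 9 \cdot 3^{n} - 1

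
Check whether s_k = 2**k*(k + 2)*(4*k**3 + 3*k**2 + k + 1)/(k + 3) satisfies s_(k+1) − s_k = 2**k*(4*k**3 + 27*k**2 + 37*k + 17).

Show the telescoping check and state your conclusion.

s_(k+1) = 2**(k + 1)*(k + 3)*(k + 4*(k + 1)**3 + 3*(k + 1)**2 + 2)/(k + 4)
s_(k+1) − s_k = 2**k*(4*k**5 + 51*k**4 + 239*k**3 + 485*k**2 + 436*k + 154)/(k**2 + 7*k + 12)
(s_(k+1) − s_k) − t_k = 2**k*(-4*k**4 - 35*k**3 - 115*k**2 - 127*k - 50)/(k**2 + 7*k + 12)

Invalid: residual 2**k*(-4*k**4 - 35*k**3 - 115*k**2 - 127*k - 50)/(k**2 + 7*k + 12) ≠ 0.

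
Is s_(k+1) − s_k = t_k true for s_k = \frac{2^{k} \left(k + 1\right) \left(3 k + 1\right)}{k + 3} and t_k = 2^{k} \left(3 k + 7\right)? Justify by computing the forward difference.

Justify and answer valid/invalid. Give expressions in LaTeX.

s_(k+1) = 2**(k + 1)*(k + 2)*(3*k + 4)/(k + 4)
s_(k+1) − s_k = 2**k*(3*k**3 + 22*k**2 + 59*k + 44)/(k**2 + 7*k + 12)
(s_(k+1) − s_k) − t_k = 2**(k + 1)*(-3*k**2 - 13*k - 20)/(k**2 + 7*k + 12)

Invalid: residual \frac{2^{k + 1} \left(- 3 k^{2} - 13 k - 20\right)}{k^{2} + 7 k + 12} ≠ 0.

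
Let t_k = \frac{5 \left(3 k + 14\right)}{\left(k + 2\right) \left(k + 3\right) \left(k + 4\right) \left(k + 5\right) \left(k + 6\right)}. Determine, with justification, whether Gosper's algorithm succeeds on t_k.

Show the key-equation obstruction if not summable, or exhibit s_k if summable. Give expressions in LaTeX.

Compute t_(k+1)/t_k: get (k + 2)*(3*k + 17)/((k + 7)*(3*k + 14)).
So A=k + 2 and B=k + 7, with C=k + 14/3.
Key eq: (k + 2)·f(k+1) = (k + 6)·f(k) + (k + 14/3).
deg f ≤ 4 (via 1,1,1).
Solving with deg f ≤ 4: f(k) = k*(k + 4)*(k**2 + 10*k + 31)/90.
So s_k = (B(k−1)f/C)·t_k = (k*(k + 4)*(k + 6)*(k**2 + 10*k + 31)/(30*(3*k + 14)))·t_k = k*(k**2 + 10*k + 31)/(6*(k**3 + 10*k**2 + 31*k + 30)).
Verify: 5*(3*k + 14)/(k**5 + 20*k**4 + 155*k**3 + 580*k**2 + 1044*k + 720) matches t_k.

Yes. s_k = \frac{k \left(k^{2} + 10 k + 31\right)}{6 \left(k^{3} + 10 k^{2} + 31 k + 30\right)}.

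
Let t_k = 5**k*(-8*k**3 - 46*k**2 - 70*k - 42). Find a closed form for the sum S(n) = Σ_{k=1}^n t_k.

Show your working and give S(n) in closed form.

S(n) = -10*5**n*n**3 - 50*5**n*n**2 - 70*5**n*n - 45*5**n + 45

t_(k+1)/t_k = 5*(4*k**3 + 35*k**2 + 93*k + 83)/(4*k**3 + 23*k**2 + 35*k + 21).
Normal form (A,B,C) = (5, 1, k**3 + 23*k**2/4 + 35*k/4 + 21/4).
Key eq: (5)·f(k+1) = (1)·f(k) + (k**3 + 23*k**2/4 + 35*k/4 + 21/4).
deg f ≤ 3 (via 0,0,3).
Solving with deg f ≤ 3: f(k) = (2*k**3 + 4*k**2 + 3)/8.
Then R = B(k−1)f/C = (2*k**3 + 4*k**2 + 3)/(2*(4*k**3 + 23*k**2 + 35*k + 21)), so s_k = R(k)·t_k = 5**k*(-2*k**3 - 4*k**2 - 3).
Verify: 5**k*(-8*k**3 - 46*k**2 - 70*k - 42) matches t_k.
Evaluate: s_(n+1) = 5**(n + 1)*(-2*n**3 - 10*n**2 - 14*n - 9); subtract s_(1) = -45 ⇒ S(n) = -10*5**n*n**3 - 50*5**n*n**2 - 70*5**n*n - 45*5**n + 45.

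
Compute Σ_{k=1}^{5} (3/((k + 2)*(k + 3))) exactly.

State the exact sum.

Step 1: r(k) = (k + 2)/(k + 4).
Factor: A=k + 2; B=k + 4; C=1.
Set up (k + 2)·f(k+1) − (k + 3)·f(k) − (1) = 0.
Degrees (1,1,0) ⇒ d ≤ 1.
Solving with deg f ≤ 1: f(k) = k/2.
Then R = B(k−1)f/C = k*(k + 3)/2, so s_k = R(k)·t_k = 3*k/(2*(k + 2)).
Δs = 3/(k**2 + 5*k + 6), as required.
Sum = s_(6) − s_(1); s_(6) = 9/8, s_(1) = 1/2 ⇒ 5/8.

Σ = 5/8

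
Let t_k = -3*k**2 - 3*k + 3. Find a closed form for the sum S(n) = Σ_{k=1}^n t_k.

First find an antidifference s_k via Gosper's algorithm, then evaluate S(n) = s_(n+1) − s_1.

Compute t_(k+1)/t_k: get (k + (k + 1)**2)/(k**2 + k - 1).
Gosper form: A/B · C(k+1)/C(k) with A=1, B=1, C=k**2 + k - 1.
Set up (1)·f(k+1) − (1)·f(k) − (k**2 + k - 1) = 0.
deg f ≤ 3 (via 0,0,2).
Solve for f: f(k) = k*(k - 2)*(k + 2)/3 (degree 3 ≤ 3).
Get s_k = R·t_k = k*(4 - k**2) with R(k) = B(k−1)f(k)/C(k) = k*(k - 2)*(k + 2)/(3*(k**2 + k - 1)).
Verify: -3*k**2 - 3*k + 3 matches t_k.
Telescope: S(n) = s_(n+1) − s_(1) = -n**3 - 3*n**2 + n + 3 − (3) = n*(-n**2 - 3*n + 1).

S(n) = n*(-n**2 - 3*n + 1)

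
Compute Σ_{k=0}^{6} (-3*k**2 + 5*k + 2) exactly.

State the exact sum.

Σ = -154

Compute t_(k+1)/t_k: get (3*k**2 + k - 4)/(3*k**2 - 5*k - 2).
A = 1, B = 1, C = k**2 - 5*k/3 - 2/3.
Key eq: (1)·f(k+1) = (1)·f(k) + (k**2 - 5*k/3 - 2/3).
Degrees (0,0,2) ⇒ d ≤ 3.
A polynomial solution: f(k) = k*(k**2 - 4*k + 1)/3.
Certificate R = B(k−1)f/C = k*(k**2 - 4*k + 1)/((k - 2)*(3*k + 1)) gives s_k = k*(-k**2 + 4*k - 1).
Δs = -3*k**2 + 5*k + 2, as required.
Evaluate s at k=7 and k=0: -154 and 0; difference -154.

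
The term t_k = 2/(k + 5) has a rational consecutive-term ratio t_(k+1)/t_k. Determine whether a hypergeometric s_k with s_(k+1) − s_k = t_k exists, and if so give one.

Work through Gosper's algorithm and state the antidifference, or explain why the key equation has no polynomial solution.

not Gosper-summable; s_k does not exist

r(k) = (k + 5)/(k + 6) after simplifying.
A = k + 5, B = k + 6, C = 1.
f must satisfy (k + 5)·f(k+1) − (k + 5)·f(k) = 1.
Degrees (1,1,0) ⇒ d ≤ 0.
Put f(k) = c0: A·f(k+1) − B(k−1)·f(k) − C = -1; need -1 = 0 — inconsistent ⇒ no f, not summable.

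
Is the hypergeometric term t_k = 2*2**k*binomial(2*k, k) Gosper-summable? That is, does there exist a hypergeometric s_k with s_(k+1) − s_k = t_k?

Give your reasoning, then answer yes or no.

The ratio is 4*(2*k + 1)/(k + 1).
A = 8*k + 4, B = k + 1, C = 1.
f must satisfy (8*k + 4)·f(k+1) − (k)·f(k) = 1.
deg f ≤ -1 (via 1,1,0).
Bound -1 < 0, so the key equation has no polynomial solution.

No — t_k has no hypergeometric antidifference.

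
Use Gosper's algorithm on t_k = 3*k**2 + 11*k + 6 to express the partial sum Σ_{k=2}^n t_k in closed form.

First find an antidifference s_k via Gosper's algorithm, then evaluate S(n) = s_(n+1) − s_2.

S(n) = n**3 + 7*n**2 + 12*n - 20

Step 1: r(k) = (3*k**2 + 17*k + 20)/(3*k**2 + 11*k + 6).
Normal form (A,B,C) = (1, 1, k**2 + 11*k/3 + 2).
Set up (1)·f(k+1) − (1)·f(k) − (k**2 + 11*k/3 + 2) = 0.
From deg A=0, deg B=0, deg C=2: d=3.
Solve for f: f(k) = k*(k**2 + 4*k + 1)/3 (degree 3 ≤ 3).
Then R = B(k−1)f/C = k*(k**2 + 4*k + 1)/((k + 3)*(3*k + 2)), so s_k = R(k)·t_k = k*(k**2 + 4*k + 1).
Δs = 3*k**2 + 11*k + 6, as required.
s_(n+1) = n**3 + 7*n**2 + 12*n + 6 and s_(2) = 26, so S(n) = n**3 + 7*n**2 + 12*n - 20.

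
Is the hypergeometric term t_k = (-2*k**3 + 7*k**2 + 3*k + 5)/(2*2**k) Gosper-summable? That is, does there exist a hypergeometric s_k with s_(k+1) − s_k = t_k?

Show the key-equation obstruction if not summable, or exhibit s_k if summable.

Yes. s_k = (2*k**3 - k**2 + k - 3)/2**k.

r(k) = (2*k**3 - k**2 - 11*k - 13)/(2*(2*k**3 - 7*k**2 - 3*k - 5)) after simplifying.
Take A(k)=1/2, B(k)=1, C(k)=k**3 - 7*k**2/2 - 3*k/2 - 5/2.
Solve (1/2)·f(k+1) − (1)·f(k) = k**3 - 7*k**2/2 - 3*k/2 - 5/2.
Degrees (0,0,3) ⇒ d ≤ 3.
Coefficient equations give f(k) = -2*k**3 + k**2 - k + 3.
Certificate R = B(k−1)f/C = -2*(2*k**3 - k**2 + k - 3)/(2*k**3 - 7*k**2 - 3*k - 5) gives s_k = (2*k**3 - k**2 + k - 3)/2**k.
Δs = (-2*k**3 + 7*k**2 + 3*k + 5)/(2*2**k), as required.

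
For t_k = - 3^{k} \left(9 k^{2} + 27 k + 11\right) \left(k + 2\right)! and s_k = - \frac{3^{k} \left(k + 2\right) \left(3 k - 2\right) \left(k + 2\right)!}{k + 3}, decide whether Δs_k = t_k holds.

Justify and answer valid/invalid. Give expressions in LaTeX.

Invalid: residual \frac{3^{k} \left(9 k^{3} + 54 k^{2} + 89 k + 35\right) \left(k + 2\right)!}{\left(k + 3\right) \left(k + 4\right)} ≠ 0.

s_(k+1) = -3**(k + 1)*(k + 3)*(3*k + 1)*factorial(k + 3)/(k + 4)
s_(k+1) − s_k = -3**k*(9*k**4 + 81*k**3 + 254*k**2 + 312*k + 97)*factorial(k + 2)/((k + 3)*(k + 4))
(s_(k+1) − s_k) − t_k = 3**k*(9*k**3 + 54*k**2 + 89*k + 35)*factorial(k + 2)/((k + 3)*(k + 4))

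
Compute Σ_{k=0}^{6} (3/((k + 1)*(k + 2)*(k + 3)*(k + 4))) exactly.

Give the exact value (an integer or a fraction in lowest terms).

Compute t_(k+1)/t_k: get (k + 1)/(k + 5).
A = k + 1, B = k + 5, C = 1.
Set up (k + 1)·f(k+1) − (k + 4)·f(k) − (1) = 0.
d = 3 from the (1,1,0) case.
Solving with deg f ≤ 3: f(k) = k*(k**2 + 6*k + 11)/18.
R(k) = B(k−1)·f(k)/C(k) = k*(k + 4)*(k**2 + 6*k + 11)/18; s_k = R·t_k = k*(k**2 + 6*k + 11)/(6*(k + 1)*(k + 2)*(k + 3)).
s_(k+1) − s_k = 3/(k**4 + 10*k**3 + 35*k**2 + 50*k + 24) = t_k.
Sum = s_(7) − s_(0); s_(7) = 119/720, s_(0) = 0 ⇒ 119/720.

Σ = 119/720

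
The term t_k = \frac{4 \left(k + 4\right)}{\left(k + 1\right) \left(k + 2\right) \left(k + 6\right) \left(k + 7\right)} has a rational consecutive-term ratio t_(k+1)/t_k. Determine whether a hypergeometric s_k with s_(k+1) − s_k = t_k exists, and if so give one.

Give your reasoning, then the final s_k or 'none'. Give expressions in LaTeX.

s_k = \frac{k \left(k + 7\right)}{3 \left(k^{2} + 7 k + 6\right)}

t_(k+1)/t_k = (k + 1)*(k + 5)*(k + 6)/((k + 3)*(k + 4)*(k + 8)).
Normal form (A,B,C) = (k + 1, k + 8, k**4 + 16*k**3 + 95*k**2 + 248*k + 240).
Solve (k + 1)·f(k+1) − (k + 7)·f(k) = k**4 + 16*k**3 + 95*k**2 + 248*k + 240.
From deg A=1, deg B=1, deg C=4: d=6.
Solving with deg f ≤ 6: f(k) = k*(k + 2)*(k + 3)*(k + 4)*(k + 5)*(k + 7)/12.
Certificate R = B(k−1)f/C = k*(k + 2)*(k + 7)**2/(12*(k + 4)) gives s_k = k*(k + 7)/(3*(k**2 + 7*k + 6)).
Δs = 4*(k + 4)/(k**4 + 16*k**3 + 83*k**2 + 152*k + 84), as required.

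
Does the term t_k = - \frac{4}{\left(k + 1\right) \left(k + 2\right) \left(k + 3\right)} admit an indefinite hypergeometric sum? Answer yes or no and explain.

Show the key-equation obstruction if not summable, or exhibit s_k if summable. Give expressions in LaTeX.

r(k) = (k + 1)/(k + 4) after simplifying.
Gosper form: A/B · C(k+1)/C(k) with A=k + 1, B=k + 4, C=1.
Solve (k + 1)·f(k+1) − (k + 3)·f(k) = 1.
Degrees (1,1,0) ⇒ d ≤ 2.
Match coefficients ⇒ f(k) = k*(k + 3)/4.
R(k) = B(k−1)·f(k)/C(k) = k*(k + 3)**2/4; s_k = R·t_k = k*(-k - 3)/((k + 1)*(k + 2)).
Verify: -4/(k**3 + 6*k**2 + 11*k + 6) matches t_k.

Yes. s_k = \frac{k \left(- k - 3\right)}{\left(k + 1\right) \left(k + 2\right)}.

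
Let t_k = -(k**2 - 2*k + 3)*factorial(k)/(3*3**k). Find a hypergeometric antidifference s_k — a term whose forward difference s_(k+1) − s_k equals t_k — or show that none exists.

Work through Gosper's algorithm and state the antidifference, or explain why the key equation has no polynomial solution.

s_k = -(k - 1)*factorial(k)/3**k

The ratio is (k**3 + k**2 + 2*k + 2)/(3*(k**2 - 2*k + 3)).
Gosper form: A/B · C(k+1)/C(k) with A=k/3 + 1/3, B=1, C=k**2 - 2*k + 3.
Solve (k/3 + 1/3)·f(k+1) − (1)·f(k) = k**2 - 2*k + 3.
Bound: deg f ≤ 1.
Coefficient equations give f(k) = 3*(k - 1).
Get s_k = R·t_k = -(k - 1)*factorial(k)/3**k with R(k) = B(k−1)f(k)/C(k) = 3*(k - 1)/(k**2 - 2*k + 3).
Check: Δs_k = -(k**2 - 2*k + 3)*factorial(k)/(3*3**k). ✓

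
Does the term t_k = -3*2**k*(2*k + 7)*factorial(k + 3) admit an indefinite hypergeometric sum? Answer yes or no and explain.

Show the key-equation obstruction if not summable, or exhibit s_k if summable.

Yes. s_k = -3*2**k*factorial(k + 3).

Ratio r(k) = 2*(k + 4)*(2*k + 9)/(2*k + 7).
Normal form (A,B,C) = (2*k + 8, 1, k + 7/2).
Key eq: (2*k + 8)·f(k+1) = (1)·f(k) + (k + 7/2).
From deg A=1, deg B=0, deg C=1: d=0.
Match coefficients ⇒ f(k) = 1/2.
So s_k = (B(k−1)f/C)·t_k = (1/(2*k + 7))·t_k = -3*2**k*factorial(k + 3).
Δs = -3*2**k*(2*k + 7)*factorial(k + 3), as required.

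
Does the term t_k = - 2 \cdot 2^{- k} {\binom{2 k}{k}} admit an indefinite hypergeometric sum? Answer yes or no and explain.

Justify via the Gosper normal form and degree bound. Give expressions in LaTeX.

No. Not Gosper-summable.

Step 1: r(k) = (2*k + 1)/(k + 1).
Gosper form: A/B · C(k+1)/C(k) with A=2*k + 1, B=k + 1, C=1.
Solve (2*k + 1)·f(k+1) − (k)·f(k) = 1.
From deg A=1, deg B=1, deg C=0: d=-1.
d = -1 < 0 ⇒ no nonzero polynomial f; not summable.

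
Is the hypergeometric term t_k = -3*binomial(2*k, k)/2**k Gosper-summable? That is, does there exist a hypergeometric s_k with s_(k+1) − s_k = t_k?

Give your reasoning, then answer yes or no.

The ratio is (2*k + 1)/(k + 1).
A = 2*k + 1, B = k + 1, C = 1.
Key eq: (2*k + 1)·f(k+1) = (k)·f(k) + (1).
From deg A=1, deg B=1, deg C=0: d=-1.
Negative degree bound (-1): no f exists, t_k not Gosper-summable.

No; the degree bound rules out any f.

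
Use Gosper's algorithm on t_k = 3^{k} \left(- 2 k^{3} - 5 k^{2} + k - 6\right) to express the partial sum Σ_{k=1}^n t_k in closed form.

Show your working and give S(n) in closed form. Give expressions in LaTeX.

S(n) = - 3 \cdot 3^{n} n^{3} - 3 \cdot 3^{n} n^{2} - 9 \cdot 3^{n} + 9

Compute t_(k+1)/t_k: get 3*(2*k**3 + 11*k**2 + 15*k + 12)/(2*k**3 + 5*k**2 - k + 6).
Normal form (A,B,C) = (3, 1, k**3 + 5*k**2/2 - k/2 + 3).
Key eq: (3)·f(k+1) = (1)·f(k) + (k**3 + 5*k**2/2 - k/2 + 3).
Bound: deg f ≤ 3.
Solving with deg f ≤ 3: f(k) = (k**3 - 2*k**2 + k + 3)/2.
Get s_k = R·t_k = 3**k*(-k**3 + 2*k**2 - k - 3) with R(k) = B(k−1)f(k)/C(k) = (k**3 - 2*k**2 + k + 3)/((k + 3)*(2*k**2 - k + 2)).
Verify: 3**k*(-2*k**3 - 5*k**2 + k - 6) matches t_k.
Σ_(k=1)^n t_k = s_(n+1) − s_(1) = (3**(n + 1)*(-n**3 - n**2 - 3)) − (-9), i.e. -3*3**n*n**3 - 3*3**n*n**2 - 9*3**n + 9.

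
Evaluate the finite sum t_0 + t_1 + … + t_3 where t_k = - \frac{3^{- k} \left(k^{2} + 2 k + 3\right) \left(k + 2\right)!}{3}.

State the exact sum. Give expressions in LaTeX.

Ratio r(k) = (k + 3)*(2*k + (k + 1)**2 + 5)/(3*(k**2 + 2*k + 3)).
Factor: A=k/3 + 1; B=1; C=k**2 + 2*k + 3.
f must satisfy (k/3 + 1)·f(k+1) − (1)·f(k) = k**2 + 2*k + 3.
Degrees (1,0,2) ⇒ d ≤ 1.
Solving with deg f ≤ 1: f(k) = 3*(k + 1).
Get s_k = R·t_k = -(k + 1)*factorial(k + 2)/3**k with R(k) = B(k−1)f(k)/C(k) = 3*(k + 1)/(k**2 + 2*k + 3).
Verify: -(k**2 + 2*k + 3)*factorial(k + 2)/(3*3**k) matches t_k.
Sum = s_(4) − s_(0); s_(4) = -400/9, s_(0) = -2 ⇒ -382/9.

Σ = -382/9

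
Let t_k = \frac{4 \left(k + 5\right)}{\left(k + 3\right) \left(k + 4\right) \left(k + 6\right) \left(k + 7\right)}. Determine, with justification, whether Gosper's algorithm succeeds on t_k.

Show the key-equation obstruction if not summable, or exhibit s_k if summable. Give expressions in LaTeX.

Yes. s_k = \frac{k \left(k + 9\right)}{9 \left(k^{2} + 9 k + 18\right)}.

Step 1: r(k) = (k + 3)*(k + 6)**2/((k + 5)**2*(k + 8)).
Factor: A=k + 3; B=k + 8; C=k**2 + 10*k + 25.
Need (k + 3)·f(k+1) − (k + 7)·f(k) = k**2 + 10*k + 25.
Bound: deg f ≤ 4.
Solving with deg f ≤ 4: f(k) = k*(k + 4)*(k + 5)*(k + 9)/36.
Certificate R = B(k−1)f/C = k*(k + 4)*(k + 7)*(k + 9)/(36*(k + 5)) gives s_k = k*(k + 9)/(9*(k**2 + 9*k + 18)).
Verify: 4*(k + 5)/(k**4 + 20*k**3 + 145*k**2 + 450*k + 504) matches t_k.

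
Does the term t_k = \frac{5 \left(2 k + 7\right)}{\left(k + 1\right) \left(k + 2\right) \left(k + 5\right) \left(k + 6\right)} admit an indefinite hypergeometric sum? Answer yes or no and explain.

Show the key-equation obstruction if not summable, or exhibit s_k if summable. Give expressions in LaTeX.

Ratio r(k) = (k + 1)*(k + 5)*(2*k + 9)/((k + 3)*(k + 7)*(2*k + 7)).
Normal form (A,B,C) = (k + 1, k + 7, k**3 + 21*k**2/2 + 73*k/2 + 42).
Set up (k + 1)·f(k+1) − (k + 6)·f(k) − (k**3 + 21*k**2/2 + 73*k/2 + 42) = 0.
Degrees (1,1,3) ⇒ d ≤ 5.
Solve for f: f(k) = k*(k + 2)*(k + 3)*(k + 4)*(k + 6)/10 (degree 5 ≤ 5).
Get s_k = R·t_k = k*(k + 6)/(k**2 + 6*k + 5) with R(k) = B(k−1)f(k)/C(k) = k*(k + 2)*(k + 6)**2/(5*(2*k + 7)).
Check: Δs_k = 5*(2*k + 7)/(k**4 + 14*k**3 + 65*k**2 + 112*k + 60). ✓

Yes. s_k = \frac{k \left(k + 6\right)}{k^{2} + 6 k + 5}.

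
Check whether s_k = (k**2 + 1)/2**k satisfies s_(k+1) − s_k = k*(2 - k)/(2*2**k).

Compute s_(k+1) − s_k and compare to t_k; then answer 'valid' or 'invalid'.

s_(k+1) = ((k + 1)**2 + 1)/(2*2**k)
s_(k+1) − s_k = k*(2 - k)/(2*2**k)
(s_(k+1) − s_k) − t_k = 0

valid (s_(k+1) − s_k reduces to t_k)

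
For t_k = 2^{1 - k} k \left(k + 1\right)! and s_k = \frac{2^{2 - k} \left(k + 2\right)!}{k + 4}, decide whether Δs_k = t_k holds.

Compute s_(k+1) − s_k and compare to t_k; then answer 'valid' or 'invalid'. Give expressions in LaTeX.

Invalid: residual - \frac{2^{2 - k} \left(k^{2} + 4 k - 2\right) \left(k + 1\right)!}{\left(k + 4\right) \left(k + 5\right)} ≠ 0.

s_(k+1) = 2**(1 - k)*factorial(k + 3)/(k + 5)
s_(k+1) − s_k = 2**(1 - k)*(k**2 + 5*k + 2)*factorial(k + 2)/((k + 4)*(k + 5))
(s_(k+1) − s_k) − t_k = -2**(2 - k)*(k**2 + 4*k - 2)*factorial(k + 1)/((k + 4)*(k + 5))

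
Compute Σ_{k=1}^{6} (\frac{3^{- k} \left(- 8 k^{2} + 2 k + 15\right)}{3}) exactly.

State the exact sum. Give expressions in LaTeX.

Σ = -658/729

r(k) = (8*k**2 + 14*k - 9)/(3*(8*k**2 - 2*k - 15)) after simplifying.
Factor: A=1/3; B=1; C=k**2 - k/4 - 15/8.
Set up (1/3)·f(k+1) − (1)·f(k) − (k**2 - k/4 - 15/8) = 0.
From deg A=0, deg B=0, deg C=2: d=2.
A polynomial solution: f(k) = -3*(4*k**2 + 3*k - 4)/8.
Certificate R = B(k−1)f/C = -3*(4*k**2 + 3*k - 4)/((2*k - 3)*(4*k + 5)) gives s_k = (4*k**2 + 3*k - 4)/3**k.
Δs = (-8*k**2 + 2*k + 15)/(3*3**k), as required.
Sum = s_(7) − s_(1); s_(7) = 71/729, s_(1) = 1 ⇒ -658/729.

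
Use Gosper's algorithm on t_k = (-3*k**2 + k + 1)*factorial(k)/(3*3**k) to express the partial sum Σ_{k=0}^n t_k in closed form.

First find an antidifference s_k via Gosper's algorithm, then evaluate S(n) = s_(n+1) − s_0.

S(n) = (6*3**n - 3*n**2*factorial(n) - 8*n*factorial(n) - 5*factorial(n))/(3*3**n)

Compute t_(k+1)/t_k: get (k + 1)*(k - 3*(k + 1)**2 + 2)/(3*(-3*k**2 + k + 1)).
Take A(k)=k/3 + 1/3, B(k)=1, C(k)=k**2 - k/3 - 1/3.
Key eq: (k/3 + 1/3)·f(k+1) = (1)·f(k) + (k**2 - k/3 - 1/3).
From deg A=1, deg B=0, deg C=2: d=1.
Coefficient equations give f(k) = 3*k + 2.
Get s_k = R·t_k = -(3*k + 2)*factorial(k)/3**k with R(k) = B(k−1)f(k)/C(k) = 3*(3*k + 2)/(3*k**2 - k - 1).
Δs = (-3*k**2 + k + 1)*factorial(k)/(3*3**k), as required.
Telescope: S(n) = s_(n+1) − s_(0) = -3**(-n - 1)*(3*n + 5)*factorial(n + 1) − (-2) = (6*3**n - 3*n**2*factorial(n) - 8*n*factorial(n) - 5*factorial(n))/(3*3**n).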